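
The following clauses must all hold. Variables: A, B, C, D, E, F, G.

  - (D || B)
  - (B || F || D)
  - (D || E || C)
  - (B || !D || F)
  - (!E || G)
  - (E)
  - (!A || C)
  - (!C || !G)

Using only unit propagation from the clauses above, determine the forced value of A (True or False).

False

(E) is a unit clause: E = True.
In (!E || G), !E is now false; G must hold, so G = True.
From (!C || !G) and G = True: C = False.
(!A || C): since C = False, the clause reduces to (!A). A = False.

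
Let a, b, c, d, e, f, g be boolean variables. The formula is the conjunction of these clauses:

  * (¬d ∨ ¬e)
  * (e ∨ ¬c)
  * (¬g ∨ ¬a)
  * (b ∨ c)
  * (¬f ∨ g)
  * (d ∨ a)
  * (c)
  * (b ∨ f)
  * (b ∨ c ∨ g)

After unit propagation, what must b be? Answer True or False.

True

Unit clause (c) sets c = True.
(e ∨ ¬c): since c = True, the clause reduces to (e). e = True.
(¬e ∨ ¬d): since e = True, the clause reduces to (¬d). d = False.
In (a ∨ d), d is now false; a must hold, so a = True.
In (¬g ∨ ¬a), ¬a is now false; ¬g must hold, so g = False.
(¬f ∨ g) with g = False leaves only ¬f, so f = False.
(f ∨ b): since f = False, the clause reduces to (b). b = True.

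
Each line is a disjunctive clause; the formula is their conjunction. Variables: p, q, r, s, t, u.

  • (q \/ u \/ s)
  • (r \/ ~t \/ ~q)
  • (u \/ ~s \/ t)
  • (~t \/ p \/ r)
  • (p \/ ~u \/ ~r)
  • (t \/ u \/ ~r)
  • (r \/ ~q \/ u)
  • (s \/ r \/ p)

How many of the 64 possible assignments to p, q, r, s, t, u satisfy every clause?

Case analysis on r and u:
  r=1, u=1: forces p=1; q, s, t free → 2^3 = 8.
  r=1, u=0: p free; 3 ways for (q,s,t) × 2^1 = 6.
  r=0, u=1: 8 of the 16 assignments to (p,q,s,t) work.
  r=0, u=0: remaining (p,q,s,t) ∈ {(1,0,1,1)} — 1.
Total: 8 + 6 + 8 + 1 = 23.

23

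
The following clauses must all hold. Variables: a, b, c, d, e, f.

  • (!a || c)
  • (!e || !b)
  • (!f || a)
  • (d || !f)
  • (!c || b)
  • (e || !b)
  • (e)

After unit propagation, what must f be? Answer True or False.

False

(e) is a unit clause: e = True.
(!b || !e) with e = True leaves only !b, so b = False.
From (!c || b) and b = False: c = False.
From (!a || c) and c = False: a = False.
From (a || !f) and a = False: f = False.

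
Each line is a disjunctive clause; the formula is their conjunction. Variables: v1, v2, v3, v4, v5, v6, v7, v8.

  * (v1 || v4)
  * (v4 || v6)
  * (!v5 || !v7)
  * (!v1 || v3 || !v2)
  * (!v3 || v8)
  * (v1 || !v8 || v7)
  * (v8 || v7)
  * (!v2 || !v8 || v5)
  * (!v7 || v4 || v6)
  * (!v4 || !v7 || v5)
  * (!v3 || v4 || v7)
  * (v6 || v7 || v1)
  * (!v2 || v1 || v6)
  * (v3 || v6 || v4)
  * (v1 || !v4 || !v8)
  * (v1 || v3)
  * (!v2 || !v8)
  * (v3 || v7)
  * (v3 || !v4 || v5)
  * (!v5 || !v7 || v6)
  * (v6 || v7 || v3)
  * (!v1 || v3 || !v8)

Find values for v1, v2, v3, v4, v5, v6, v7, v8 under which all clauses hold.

Pure literal: v2 appears only negated; assign v2 = False.
Pure literal: v6 appears only positively; assign v6 = True.
Try v1 = True.
For the remaining variables, v3 = True, v4 = True, v5 = True, v7 = False, v8 = True works.
Check each clause:
  1. (v1 || v4) — v1 is true.
  2. (v4 || v6) — v4 is true.
  3. (!v5 || !v7) — !v7 is true.
  4. (!v1 || v3 || !v2) — v3 is true.
  5. (v8 || !v3) — v8 is true.
  6. (!v8 || v7 || v1) — v1 is true.
  7. (v7 || v8) — v8 is true.
  8. (!v2 || !v8 || v5) — v5 is true.
  9. (!v7 || v4 || v6) — !v7 is true.
  10. (!v7 || v5 || !v4) — !v7 is true.
  11. (v7 || v4 || !v3) — v4 is true.
  12. (v1 || v7 || v6) — v1 is true.
  13. (v6 || !v2 || v1) — v1 is true.
  14. (v4 || v6 || v3) — v3 is true.
  15. (!v4 || v1 || !v8) — v1 is true.
  16. (v3 || v1) — v1 is true.
  17. (!v8 || !v2) — !v2 is true.
  18. (v7 || v3) — v3 is true.
  19. (v5 || !v4 || v3) — v3 is true.
  20. (v6 || !v7 || !v5) — !v7 is true.
  21. (v7 || v6 || v3) — v3 is true.
  22. (v3 || !v1 || !v8) — v3 is true.

v1=True, v2=False, v3=True, v4=True, v5=True, v6=True, v7=False, v8=True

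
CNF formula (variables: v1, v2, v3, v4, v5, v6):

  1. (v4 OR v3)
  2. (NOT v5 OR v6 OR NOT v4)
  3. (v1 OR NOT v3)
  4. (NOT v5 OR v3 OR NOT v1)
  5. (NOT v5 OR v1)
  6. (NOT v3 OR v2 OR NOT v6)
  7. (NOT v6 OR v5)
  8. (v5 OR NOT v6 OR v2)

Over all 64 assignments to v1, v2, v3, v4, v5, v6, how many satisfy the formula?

Case analysis on v5 and v3:
  v5=1, v3=1: remaining (v1,v2,v4,v6) ∈ {(1,0,0,0); (1,1,0,0); (1,1,0,1); (1,1,1,1)} — 4.
  v5=1, v3=0: a clause becomes empty — 0.
  v5=0, v3=1: remaining (v1,v2,v4,v6) ∈ {(1,0,0,0); (1,0,1,0); (1,1,0,0); (1,1,1,0)} — 4.
  v5=0, v3=0: remaining (v1,v2,v4,v6) ∈ {(0,0,1,0); (0,1,1,0); (1,0,1,0); (1,1,1,0)} — 4.
Total: 4 + 0 + 4 + 4 = 12.

12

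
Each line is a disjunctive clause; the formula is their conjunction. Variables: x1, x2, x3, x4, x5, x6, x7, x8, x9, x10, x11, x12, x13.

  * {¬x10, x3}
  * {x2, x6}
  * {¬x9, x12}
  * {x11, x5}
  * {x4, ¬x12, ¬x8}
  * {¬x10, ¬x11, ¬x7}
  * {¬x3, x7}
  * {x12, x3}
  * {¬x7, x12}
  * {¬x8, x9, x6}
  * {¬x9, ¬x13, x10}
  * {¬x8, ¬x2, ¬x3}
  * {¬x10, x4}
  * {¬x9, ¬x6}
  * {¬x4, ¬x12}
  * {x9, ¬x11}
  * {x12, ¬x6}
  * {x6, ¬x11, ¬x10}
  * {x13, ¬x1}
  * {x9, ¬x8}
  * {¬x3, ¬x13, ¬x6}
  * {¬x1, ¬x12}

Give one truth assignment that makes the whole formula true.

x1=0, x2=1, x3=0, x4=0, x5=1, x6=0, x7=1, x8=0, x9=1, x10=0, x11=1, x12=1, x13=0

Check each clause:
  1. {x3, ¬x10} — ¬x10 is true.
  2. {x6, x2} — x2 is true.
  3. {x12, ¬x9} — x12 is true.
  4. {x5, x11} — x11 is true.
  5. {¬x12, ¬x8, x4} — ¬x8 is true.
  6. {¬x7, ¬x11, ¬x10} — ¬x10 is true.
  7. {x7, ¬x3} — ¬x3 is true.
  8. {x3, x12} — x12 is true.
  9. {¬x7, x12} — x12 is true.
  10. {x9, x6, ¬x8} — ¬x8 is true.
  11. {x10, ¬x9, ¬x13} — ¬x13 is true.
  12. {¬x8, ¬x2, ¬x3} — ¬x8 is true.
  13. {¬x10, x4} — ¬x10 is true.
  14. {¬x6, ¬x9} — ¬x6 is true.
  15. {¬x4, ¬x12} — ¬x4 is true.
  16. {x9, ¬x11} — x9 is true.
  17. {x12, ¬x6} — ¬x6 is true.
  18. {x6, ¬x11, ¬x10} — ¬x10 is true.
  19. {¬x1, x13} — ¬x1 is true.
  20. {x9, ¬x8} — ¬x8 is true.
  21. {¬x13, ¬x6, ¬x3} — ¬x6 is true.
  22. {¬x12, ¬x1} — ¬x1 is true.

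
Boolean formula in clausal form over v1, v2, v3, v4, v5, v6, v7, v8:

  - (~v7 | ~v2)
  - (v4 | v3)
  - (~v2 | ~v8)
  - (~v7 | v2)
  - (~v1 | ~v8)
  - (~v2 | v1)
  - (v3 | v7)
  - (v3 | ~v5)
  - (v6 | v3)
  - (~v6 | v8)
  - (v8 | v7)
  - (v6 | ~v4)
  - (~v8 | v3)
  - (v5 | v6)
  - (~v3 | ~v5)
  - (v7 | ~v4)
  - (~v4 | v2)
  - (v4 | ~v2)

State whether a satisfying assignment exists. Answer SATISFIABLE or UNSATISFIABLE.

SATISFIABLE

Branch on v1: take v1 = False.
  then v2 is forced to False.
  then v7 is forced to False.
  then v3 is forced to True.
  then v8 is forced to True.
  then v5 is forced to False.
  then v6 is forced to True.
  then v4 is forced to False.
Every clause has at least one true literal under this assignment.
So v1=F, v2=F, v3=T, v4=F, v5=F, v6=T, v7=F, v8=T is a satisfying assignment.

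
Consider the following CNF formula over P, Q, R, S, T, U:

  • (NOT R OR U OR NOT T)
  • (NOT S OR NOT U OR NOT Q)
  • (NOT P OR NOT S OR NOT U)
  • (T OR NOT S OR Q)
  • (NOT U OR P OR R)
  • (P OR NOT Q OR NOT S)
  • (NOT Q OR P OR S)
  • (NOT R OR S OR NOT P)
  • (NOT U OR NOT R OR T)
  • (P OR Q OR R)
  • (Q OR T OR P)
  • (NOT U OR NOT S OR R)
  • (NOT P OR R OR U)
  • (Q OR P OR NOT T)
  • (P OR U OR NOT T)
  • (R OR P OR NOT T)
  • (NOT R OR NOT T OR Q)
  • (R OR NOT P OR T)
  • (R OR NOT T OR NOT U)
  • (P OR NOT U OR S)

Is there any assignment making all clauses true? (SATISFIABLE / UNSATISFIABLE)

SATISFIABLE

Try P = True.
Branch on Q: take Q = True.
Set R = True and propagate.
  then S is forced to True.
  then U is forced to False.
  then T is forced to False.
So P=True, Q=True, R=True, S=True, T=False, U=False is a satisfying assignment.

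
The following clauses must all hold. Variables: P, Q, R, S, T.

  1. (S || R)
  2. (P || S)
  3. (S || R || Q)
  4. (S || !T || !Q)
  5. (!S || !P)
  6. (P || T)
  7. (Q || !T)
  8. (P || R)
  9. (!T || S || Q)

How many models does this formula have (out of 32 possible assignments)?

The models are:
  P=F Q=T R=T S=T T=T
  P=T Q=F R=T S=F T=F
  P=T Q=T R=T S=F T=F
That's 3 in total.

3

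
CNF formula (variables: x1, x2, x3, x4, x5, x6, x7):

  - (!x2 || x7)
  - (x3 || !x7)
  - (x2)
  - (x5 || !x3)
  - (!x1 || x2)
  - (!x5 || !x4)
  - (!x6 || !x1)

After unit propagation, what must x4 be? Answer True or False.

False

(x2) is a unit clause: x2 = True.
(x7 || !x2) with x2 = True leaves only x7, so x7 = True.
(!x7 || x3): since x7 = True, the clause reduces to (x3). x3 = True.
From (x5 || !x3) and x3 = True: x5 = True.
(!x5 || !x4) with x5 = True leaves only !x4, so x4 = False.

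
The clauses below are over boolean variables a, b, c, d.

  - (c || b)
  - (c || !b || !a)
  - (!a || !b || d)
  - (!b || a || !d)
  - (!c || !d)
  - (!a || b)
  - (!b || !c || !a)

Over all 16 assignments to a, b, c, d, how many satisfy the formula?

3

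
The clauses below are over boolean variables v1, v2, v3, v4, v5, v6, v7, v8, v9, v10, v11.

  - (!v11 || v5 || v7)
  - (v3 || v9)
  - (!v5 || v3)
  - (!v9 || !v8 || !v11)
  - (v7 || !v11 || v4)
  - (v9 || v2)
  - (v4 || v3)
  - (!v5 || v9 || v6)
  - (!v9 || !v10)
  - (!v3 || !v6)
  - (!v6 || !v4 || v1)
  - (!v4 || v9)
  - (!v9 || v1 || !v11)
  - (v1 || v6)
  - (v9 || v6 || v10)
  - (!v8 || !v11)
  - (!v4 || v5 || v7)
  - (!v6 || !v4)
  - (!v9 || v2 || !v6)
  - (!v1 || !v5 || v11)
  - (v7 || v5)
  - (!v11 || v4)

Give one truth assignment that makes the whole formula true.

v2 occurs only positively in the remaining clauses — set v2 = True.
Pure literal: v7 appears only positively; assign v7 = True.
Try v1 = True.
The remaining clauses are satisfied by v3 = False, v4 = True, v5 = False, v6 = False, v8 = False, v9 = True, v10 = False, v11 = True.
Check each clause:
  1. (v5 || !v11 || v7) — v7 is true.
  2. (v3 || v9) — v9 is true.
  3. (v3 || !v5) — !v5 is true.
  4. (!v8 || !v11 || !v9) — !v8 is true.
  5. (v7 || !v11 || v4) — v4 is true.
  6. (v2 || v9) — v9 is true.
  7. (v3 || v4) — v4 is true.
  8. (v9 || !v5 || v6) — v9 is true.
  9. (!v10 || !v9) — !v10 is true.
  10. (!v3 || !v6) — !v6 is true.
  11. (v1 || !v6 || !v4) — v1 is true.
  12. (v9 || !v4) — v9 is true.
  13. (!v9 || v1 || !v11) — v1 is true.
  14. (v1 || v6) — v1 is true.
  15. (v9 || v10 || v6) — v9 is true.
  16. (!v11 || !v8) — !v8 is true.
  17. (v5 || !v4 || v7) — v7 is true.
  18. (!v4 || !v6) — !v6 is true.
  19. (!v9 || v2 || !v6) — v2 is true.
  20. (v11 || !v5 || !v1) — v11 is true.
  21. (v7 || v5) — v7 is true.
  22. (v4 || !v11) — v4 is true.

v1 = T, v2 = T, v3 = F, v4 = T, v5 = F, v6 = F, v7 = T, v8 = F, v9 = T, v10 = F, v11 = T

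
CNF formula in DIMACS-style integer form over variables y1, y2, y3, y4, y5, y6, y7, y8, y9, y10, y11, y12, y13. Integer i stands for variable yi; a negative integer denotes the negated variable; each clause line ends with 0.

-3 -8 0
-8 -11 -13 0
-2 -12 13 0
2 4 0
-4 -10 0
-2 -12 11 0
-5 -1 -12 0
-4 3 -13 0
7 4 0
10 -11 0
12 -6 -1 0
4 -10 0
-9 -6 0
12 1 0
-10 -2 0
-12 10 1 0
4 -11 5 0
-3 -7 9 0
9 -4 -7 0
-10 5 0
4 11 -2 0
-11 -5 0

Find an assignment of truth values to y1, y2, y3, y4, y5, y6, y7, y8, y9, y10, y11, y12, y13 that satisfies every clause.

y1 = 1, y2 = 0, y3 = 1, y4 = 1, y5 = 0, y6 = 0, y7 = 1, y8 = 0, y9 = 1, y10 = 0, y11 = 0, y12 = 0, y13 = 0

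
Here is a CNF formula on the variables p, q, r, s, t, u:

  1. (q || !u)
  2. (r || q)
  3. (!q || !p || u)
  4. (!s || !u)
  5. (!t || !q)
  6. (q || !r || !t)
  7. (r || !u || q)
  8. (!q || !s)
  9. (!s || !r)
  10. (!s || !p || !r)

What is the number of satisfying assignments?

8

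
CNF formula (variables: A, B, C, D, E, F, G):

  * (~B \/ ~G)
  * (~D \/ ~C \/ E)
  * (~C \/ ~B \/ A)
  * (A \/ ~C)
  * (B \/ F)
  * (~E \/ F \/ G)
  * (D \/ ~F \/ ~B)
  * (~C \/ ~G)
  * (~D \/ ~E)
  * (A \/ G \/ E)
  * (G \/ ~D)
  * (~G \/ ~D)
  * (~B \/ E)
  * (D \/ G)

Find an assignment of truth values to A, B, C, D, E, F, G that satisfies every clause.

A = T, B = F, C = F, D = F, E = T, F = T, G = T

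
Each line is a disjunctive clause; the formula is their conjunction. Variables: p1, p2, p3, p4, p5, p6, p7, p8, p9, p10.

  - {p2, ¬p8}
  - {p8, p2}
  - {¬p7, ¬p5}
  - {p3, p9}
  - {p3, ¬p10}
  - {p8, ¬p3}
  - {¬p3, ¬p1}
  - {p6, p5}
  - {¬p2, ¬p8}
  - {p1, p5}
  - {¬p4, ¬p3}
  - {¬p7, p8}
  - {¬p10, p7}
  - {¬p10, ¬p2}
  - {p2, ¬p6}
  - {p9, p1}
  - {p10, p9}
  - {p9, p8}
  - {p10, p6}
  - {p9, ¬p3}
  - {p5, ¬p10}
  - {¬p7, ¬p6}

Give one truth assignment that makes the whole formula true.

p9 occurs only positively in the remaining clauses — set p9 = True.
Try p1 = True.
  then p3 is forced to False.
  then p10 is forced to False.
  then p6 is forced to True.
  then p2 is forced to True.
  then p8 is forced to False.
  then p7 is forced to False.
p4, p5 are now unconstrained; take p4 = True, p5 = True.

p1=T  p2=T  p3=F  p4=T  p5=T  p6=T  p7=F  p8=F  p9=T  p10=F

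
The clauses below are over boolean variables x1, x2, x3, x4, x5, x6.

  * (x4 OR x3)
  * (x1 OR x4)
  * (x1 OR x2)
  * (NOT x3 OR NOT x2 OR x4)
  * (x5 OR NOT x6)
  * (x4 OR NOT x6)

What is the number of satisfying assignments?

20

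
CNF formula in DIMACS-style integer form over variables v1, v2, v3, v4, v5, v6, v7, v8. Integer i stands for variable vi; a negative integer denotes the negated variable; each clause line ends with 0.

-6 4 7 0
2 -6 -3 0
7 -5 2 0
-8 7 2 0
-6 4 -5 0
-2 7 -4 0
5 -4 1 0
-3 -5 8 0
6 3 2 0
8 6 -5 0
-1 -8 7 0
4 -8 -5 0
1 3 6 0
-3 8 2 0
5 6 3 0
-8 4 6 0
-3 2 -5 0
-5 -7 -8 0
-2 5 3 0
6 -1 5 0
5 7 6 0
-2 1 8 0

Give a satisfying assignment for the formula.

v1 = 1, v2 = 0, v3 = 0, v4 = 0, v5 = 0, v6 = 1, v7 = 1, v8 = 0

Check each clause:
  1. (~v6 | v4 | v7) — v7 is true.
  2. (~v6 | ~v3 | v2) — ~v3 is true.
  3. (~v5 | v7 | v2) — ~v5 is true.
  4. (v7 | ~v8 | v2) — ~v8 is true.
  5. (~v5 | ~v6 | v4) — ~v5 is true.
  6. (v7 | ~v4 | ~v2) — ~v4 is true.
  7. (v1 | ~v4 | v5) — v1 is true.
  8. (v8 | ~v3 | ~v5) — ~v5 is true.
  9. (v6 | v2 | v3) — v6 is true.
  10. (~v5 | v6 | v8) — ~v5 is true.
  11. (v7 | ~v1 | ~v8) — ~v8 is true.
  12. (v4 | ~v8 | ~v5) — ~v8 is true.
  13. (v6 | v1 | v3) — v1 is true.
  14. (~v3 | v8 | v2) — ~v3 is true.
  15. (v6 | v5 | v3) — v6 is true.
  16. (v6 | v4 | ~v8) — ~v8 is true.
  17. (v2 | ~v3 | ~v5) — ~v5 is true.
  18. (~v8 | ~v5 | ~v7) — ~v8 is true.
  19. (v5 | ~v2 | v3) — ~v2 is true.
  20. (v6 | v5 | ~v1) — v6 is true.
  21. (v5 | v7 | v6) — v6 is true.
  22. (v1 | v8 | ~v2) — v1 is true.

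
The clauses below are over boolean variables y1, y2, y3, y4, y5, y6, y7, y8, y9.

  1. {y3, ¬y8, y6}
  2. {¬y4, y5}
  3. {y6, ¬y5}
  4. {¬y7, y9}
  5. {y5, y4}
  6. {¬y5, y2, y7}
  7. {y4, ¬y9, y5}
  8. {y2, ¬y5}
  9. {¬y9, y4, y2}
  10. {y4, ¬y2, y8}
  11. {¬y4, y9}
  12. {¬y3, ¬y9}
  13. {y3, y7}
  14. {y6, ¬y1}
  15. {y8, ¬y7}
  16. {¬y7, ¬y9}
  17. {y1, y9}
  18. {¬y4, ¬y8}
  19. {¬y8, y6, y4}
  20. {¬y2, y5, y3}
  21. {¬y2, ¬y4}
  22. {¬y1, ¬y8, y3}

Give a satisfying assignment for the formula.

y6 occurs only positively in the remaining clauses — set y6 = True.
Try y1 = True.
Set y2 = True and propagate.
  then y4 is forced to False.
  then y5 is forced to True.
  then y8 is forced to True.
  then y3 is forced to True.
  then y9 is forced to False.
  then y7 is forced to False.
Every clause has at least one true literal under this assignment.
Check each clause:
  1. {¬y8, y3, y6} — y3 is true.
  2. {¬y4, y5} — ¬y4 is true.
  3. {y6, ¬y5} — y6 is true.
  4. {¬y7, y9} — ¬y7 is true.
  5. {y4, y5} — y5 is true.
  6. {y2, ¬y5, y7} — y2 is true.
  7. {y4, ¬y9, y5} — y5 is true.
  8. {¬y5, y2} — y2 is true.
  9. {y2, y4, ¬y9} — y2 is true.
  10. {y4, y8, ¬y2} — y8 is true.
  11. {¬y4, y9} — ¬y4 is true.
  12. {¬y3, ¬y9} — ¬y9 is true.
  13. {y3, y7} — y3 is true.
  14. {¬y1, y6} — y6 is true.
  15. {y8, ¬y7} — y8 is true.
  16. {¬y9, ¬y7} — ¬y7 is true.
  17. {y1, y9} — y1 is true.
  18. {¬y4, ¬y8} — ¬y4 is true.
  19. {y4, ¬y8, y6} — y6 is true.
  20. {y3, y5, ¬y2} — y3 is true.
  21. {¬y4, ¬y2} — ¬y4 is true.
  22. {¬y8, y3, ¬y1} — y3 is true.

y1=T, y2=T, y3=T, y4=F, y5=T, y6=T, y7=F, y8=T, y9=F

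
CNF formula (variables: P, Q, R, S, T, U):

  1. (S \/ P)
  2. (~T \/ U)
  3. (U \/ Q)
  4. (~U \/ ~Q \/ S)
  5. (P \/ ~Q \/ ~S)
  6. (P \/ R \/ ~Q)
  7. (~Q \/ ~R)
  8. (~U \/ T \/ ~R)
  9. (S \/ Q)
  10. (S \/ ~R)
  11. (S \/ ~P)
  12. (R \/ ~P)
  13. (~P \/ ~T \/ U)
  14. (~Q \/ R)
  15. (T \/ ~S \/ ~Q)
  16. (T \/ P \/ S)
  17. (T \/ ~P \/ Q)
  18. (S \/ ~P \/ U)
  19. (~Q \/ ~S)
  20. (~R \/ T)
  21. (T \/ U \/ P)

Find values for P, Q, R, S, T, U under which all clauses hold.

P = F, Q = F, R = T, S = T, T = T, U = T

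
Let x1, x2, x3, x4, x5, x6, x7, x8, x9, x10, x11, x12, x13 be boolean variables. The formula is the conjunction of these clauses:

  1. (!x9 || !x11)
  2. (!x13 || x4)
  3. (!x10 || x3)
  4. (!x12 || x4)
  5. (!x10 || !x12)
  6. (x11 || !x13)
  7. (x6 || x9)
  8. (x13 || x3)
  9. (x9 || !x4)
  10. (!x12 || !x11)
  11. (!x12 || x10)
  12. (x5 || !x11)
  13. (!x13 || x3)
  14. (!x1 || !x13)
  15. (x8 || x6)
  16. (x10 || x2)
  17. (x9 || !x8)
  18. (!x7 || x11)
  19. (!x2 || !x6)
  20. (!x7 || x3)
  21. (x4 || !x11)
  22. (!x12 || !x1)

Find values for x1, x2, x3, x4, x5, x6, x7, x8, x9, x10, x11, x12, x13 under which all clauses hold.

Pure literal: x1 appears only negated; assign x1 = False.
Pure literal: x3 appears only positively; assign x3 = True.
Try x2 = False.
  then x10 is forced to True.
  then x12 is forced to False.
For the remaining variables, x4 = True, x5 = False, x6 = True, x7 = False, x8 = True, x9 = True, x11 = False, x13 = False works.
Every clause has at least one true literal under this assignment.

x1 = False, x2 = False, x3 = True, x4 = True, x5 = False, x6 = True, x7 = False, x8 = True, x9 = True, x10 = True, x11 = False, x12 = False, x13 = False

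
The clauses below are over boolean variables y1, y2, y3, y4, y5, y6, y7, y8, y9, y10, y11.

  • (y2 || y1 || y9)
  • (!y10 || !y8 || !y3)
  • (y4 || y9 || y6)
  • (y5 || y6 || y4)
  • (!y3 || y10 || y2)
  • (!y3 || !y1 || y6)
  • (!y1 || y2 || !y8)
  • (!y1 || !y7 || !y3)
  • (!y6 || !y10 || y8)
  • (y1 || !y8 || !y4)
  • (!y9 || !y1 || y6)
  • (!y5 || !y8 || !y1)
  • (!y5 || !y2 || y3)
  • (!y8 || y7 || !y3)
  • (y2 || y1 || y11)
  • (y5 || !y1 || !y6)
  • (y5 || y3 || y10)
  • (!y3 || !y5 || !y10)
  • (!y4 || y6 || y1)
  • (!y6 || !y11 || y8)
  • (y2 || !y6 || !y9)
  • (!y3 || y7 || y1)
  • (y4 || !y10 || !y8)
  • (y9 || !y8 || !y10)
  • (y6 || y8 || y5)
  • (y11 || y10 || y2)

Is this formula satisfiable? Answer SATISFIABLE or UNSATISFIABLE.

Branch on y1: take y1 = True.
Set y2 = False and propagate.
  then y8 is forced to False.
The remaining clauses are satisfied by y3 = False, y4 = True, y5 = True, y6 = False, y7 = True, y9 = False, y10 = True, y11 = False.
So y1=True, y2=False, y3=False, y4=True, y5=True, y6=False, y7=True, y8=False, y9=False, y10=True, y11=False is a satisfying assignment.

SATISFIABLE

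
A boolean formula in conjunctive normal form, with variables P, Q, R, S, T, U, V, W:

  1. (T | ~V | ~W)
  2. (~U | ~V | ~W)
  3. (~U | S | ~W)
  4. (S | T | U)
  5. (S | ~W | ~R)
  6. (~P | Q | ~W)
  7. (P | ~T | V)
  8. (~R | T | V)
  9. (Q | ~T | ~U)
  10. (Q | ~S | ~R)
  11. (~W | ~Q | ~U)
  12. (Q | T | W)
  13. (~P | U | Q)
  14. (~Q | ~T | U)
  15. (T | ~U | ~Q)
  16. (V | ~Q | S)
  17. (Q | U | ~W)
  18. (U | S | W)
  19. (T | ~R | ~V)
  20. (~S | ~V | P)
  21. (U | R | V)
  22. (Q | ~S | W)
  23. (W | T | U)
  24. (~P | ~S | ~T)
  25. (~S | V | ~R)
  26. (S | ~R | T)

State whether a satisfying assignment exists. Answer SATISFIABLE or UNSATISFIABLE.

SATISFIABLE

Branch on P: take P = False.
Set Q = False and propagate.
The remaining clauses are satisfied by R = False, S = True, T = False, U = True, V = False, W = True.
So P=F, Q=F, R=F, S=T, T=F, U=T, V=F, W=T is a satisfying assignment.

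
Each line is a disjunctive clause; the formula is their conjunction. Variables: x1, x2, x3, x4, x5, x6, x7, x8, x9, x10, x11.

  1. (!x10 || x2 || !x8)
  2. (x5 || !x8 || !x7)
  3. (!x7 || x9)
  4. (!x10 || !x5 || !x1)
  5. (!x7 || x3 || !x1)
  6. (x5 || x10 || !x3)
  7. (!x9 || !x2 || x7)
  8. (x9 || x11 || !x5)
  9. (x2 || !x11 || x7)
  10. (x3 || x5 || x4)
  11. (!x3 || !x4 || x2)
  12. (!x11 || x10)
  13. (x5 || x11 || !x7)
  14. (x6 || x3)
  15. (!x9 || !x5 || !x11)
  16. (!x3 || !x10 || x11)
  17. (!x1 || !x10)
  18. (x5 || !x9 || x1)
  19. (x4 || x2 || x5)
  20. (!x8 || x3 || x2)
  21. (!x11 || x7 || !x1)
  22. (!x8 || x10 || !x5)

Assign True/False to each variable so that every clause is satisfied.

x1=False, x2=True, x3=False, x4=True, x5=False, x6=True, x7=False, x8=True, x9=False, x10=False, x11=False

Check each clause:
  1. (!x8 || !x10 || x2) — x2 is true.
  2. (x5 || !x8 || !x7) — !x7 is true.
  3. (x9 || !x7) — !x7 is true.
  4. (!x5 || !x1 || !x10) — !x5 is true.
  5. (!x1 || x3 || !x7) — !x7 is true.
  6. (x10 || x5 || !x3) — !x3 is true.
  7. (x7 || !x2 || !x9) — !x9 is true.
  8. (!x5 || x11 || x9) — !x5 is true.
  9. (x2 || x7 || !x11) — x2 is true.
  10. (x5 || x4 || x3) — x4 is true.
  11. (!x4 || x2 || !x3) — x2 is true.
  12. (x10 || !x11) — !x11 is true.
  13. (x11 || x5 || !x7) — !x7 is true.
  14. (x6 || x3) — x6 is true.
  15. (!x11 || !x9 || !x5) — !x5 is true.
  16. (!x3 || !x10 || x11) — !x3 is true.
  17. (!x1 || !x10) — !x1 is true.
  18. (x1 || !x9 || x5) — !x9 is true.
  19. (x5 || x4 || x2) — x2 is true.
  20. (x3 || x2 || !x8) — x2 is true.
  21. (x7 || !x11 || !x1) — !x11 is true.
  22. (!x5 || x10 || !x8) — !x5 is true.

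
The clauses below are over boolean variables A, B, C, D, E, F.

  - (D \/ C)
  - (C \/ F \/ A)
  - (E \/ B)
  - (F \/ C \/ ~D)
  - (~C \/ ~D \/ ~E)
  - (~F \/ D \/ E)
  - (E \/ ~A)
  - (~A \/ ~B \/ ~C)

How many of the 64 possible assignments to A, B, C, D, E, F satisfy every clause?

Split on C, then D.
  C=T, D=T: remaining (A,B,E,F) ∈ {(F,T,F,F); (F,T,F,T)} — 2.
  C=T, D=F: 7 of the 16 assignments to (A,B,E,F) work.
  C=F, D=T: 5 of the 16 assignments to (A,B,E,F) work.
  C=F, D=F: a clause becomes empty — 0.
Total: 2 + 7 + 5 + 0 = 14.

14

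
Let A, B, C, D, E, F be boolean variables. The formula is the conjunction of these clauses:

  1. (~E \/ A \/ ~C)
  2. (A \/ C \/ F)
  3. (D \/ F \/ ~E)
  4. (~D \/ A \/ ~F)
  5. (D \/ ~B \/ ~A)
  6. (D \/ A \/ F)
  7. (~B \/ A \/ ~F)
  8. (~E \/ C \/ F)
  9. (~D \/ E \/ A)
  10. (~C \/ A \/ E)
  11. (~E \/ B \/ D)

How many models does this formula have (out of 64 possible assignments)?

19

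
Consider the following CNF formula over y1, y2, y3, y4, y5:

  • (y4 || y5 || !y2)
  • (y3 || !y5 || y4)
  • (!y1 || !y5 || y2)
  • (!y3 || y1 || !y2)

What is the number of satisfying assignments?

18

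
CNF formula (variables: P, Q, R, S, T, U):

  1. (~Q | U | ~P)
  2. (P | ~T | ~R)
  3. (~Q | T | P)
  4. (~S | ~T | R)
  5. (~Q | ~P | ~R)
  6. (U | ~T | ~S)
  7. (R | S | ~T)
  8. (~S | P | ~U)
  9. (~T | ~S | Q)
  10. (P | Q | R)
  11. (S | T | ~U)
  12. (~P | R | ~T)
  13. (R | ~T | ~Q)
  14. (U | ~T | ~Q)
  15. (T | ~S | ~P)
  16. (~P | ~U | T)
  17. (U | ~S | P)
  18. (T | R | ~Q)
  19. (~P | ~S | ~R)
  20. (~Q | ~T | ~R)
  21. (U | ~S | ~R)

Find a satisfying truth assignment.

P = True, Q = False, R = False, S = False, T = False, U = False

Check each clause:
  1. (~P | U | ~Q) — ~Q is true.
  2. (~T | P | ~R) — P is true.
  3. (P | T | ~Q) — P is true.
  4. (~S | ~T | R) — ~T is true.
  5. (~Q | ~P | ~R) — ~R is true.
  6. (~T | U | ~S) — ~T is true.
  7. (S | R | ~T) — ~T is true.
  8. (P | ~S | ~U) — P is true.
  9. (Q | ~S | ~T) — ~T is true.
  10. (P | Q | R) — P is true.
  11. (T | ~U | S) — ~U is true.
  12. (R | ~T | ~P) — ~T is true.
  13. (~T | R | ~Q) — ~T is true.
  14. (~T | ~Q | U) — ~T is true.
  15. (~P | T | ~S) — ~S is true.
  16. (T | ~U | ~P) — ~U is true.
  17. (U | P | ~S) — P is true.
  18. (~Q | R | T) — ~Q is true.
  19. (~P | ~S | ~R) — ~S is true.
  20. (~R | ~Q | ~T) — ~T is true.
  21. (U | ~R | ~S) — ~S is true.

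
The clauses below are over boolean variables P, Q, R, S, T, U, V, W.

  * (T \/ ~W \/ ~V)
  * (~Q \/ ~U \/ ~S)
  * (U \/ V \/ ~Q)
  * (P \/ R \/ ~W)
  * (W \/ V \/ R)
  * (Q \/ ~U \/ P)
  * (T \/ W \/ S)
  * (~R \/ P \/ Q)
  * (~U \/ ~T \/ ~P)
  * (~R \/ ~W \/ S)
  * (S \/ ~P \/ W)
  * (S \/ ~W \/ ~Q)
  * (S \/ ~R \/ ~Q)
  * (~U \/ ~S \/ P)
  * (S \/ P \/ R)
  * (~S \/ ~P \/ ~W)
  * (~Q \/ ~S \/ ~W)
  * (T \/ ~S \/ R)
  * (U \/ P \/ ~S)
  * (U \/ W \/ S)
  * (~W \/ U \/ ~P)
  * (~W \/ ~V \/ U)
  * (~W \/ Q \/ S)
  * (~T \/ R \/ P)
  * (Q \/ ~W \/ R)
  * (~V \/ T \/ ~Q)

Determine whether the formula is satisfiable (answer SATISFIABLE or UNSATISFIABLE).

SATISFIABLE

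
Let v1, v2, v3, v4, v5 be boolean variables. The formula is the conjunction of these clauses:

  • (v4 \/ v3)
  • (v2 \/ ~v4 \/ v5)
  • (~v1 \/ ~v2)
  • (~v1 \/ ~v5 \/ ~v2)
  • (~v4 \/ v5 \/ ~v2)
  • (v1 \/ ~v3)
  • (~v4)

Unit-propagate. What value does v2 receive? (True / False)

False

(~v4) is a unit clause: v4 = False.
(v4 \/ v3) with v4 = False leaves only v3, so v3 = True.
In (~v3 \/ v1), ~v3 is now false; v1 must hold, so v1 = True.
(~v1 \/ ~v2): since v1 = True, the clause reduces to (~v2). v2 = False.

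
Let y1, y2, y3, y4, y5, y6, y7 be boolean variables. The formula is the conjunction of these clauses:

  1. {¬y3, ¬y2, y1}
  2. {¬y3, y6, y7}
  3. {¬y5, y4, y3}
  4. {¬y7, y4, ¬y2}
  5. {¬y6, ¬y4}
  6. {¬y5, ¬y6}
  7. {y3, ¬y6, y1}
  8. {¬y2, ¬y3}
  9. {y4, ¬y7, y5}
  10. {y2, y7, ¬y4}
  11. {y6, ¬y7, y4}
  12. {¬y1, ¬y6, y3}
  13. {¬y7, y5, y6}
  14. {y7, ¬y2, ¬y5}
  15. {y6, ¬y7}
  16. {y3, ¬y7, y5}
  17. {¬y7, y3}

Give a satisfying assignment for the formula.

Set y1 = True and propagate.
Set y2 = True and propagate.
  then y3 is forced to False.
  then y6 is forced to False.
  then y7 is forced to False.
  then y5 is forced to False.
y4 is now unconstrained; take y4 = True.
Check each clause:
  1. {¬y2, ¬y3, y1} — y1 is true.
  2. {¬y3, y6, y7} — ¬y3 is true.
  3. {y3, ¬y5, y4} — ¬y5 is true.
  4. {y4, ¬y7, ¬y2} — ¬y7 is true.
  5. {¬y4, ¬y6} — ¬y6 is true.
  6. {¬y5, ¬y6} — ¬y6 is true.
  7. {y1, y3, ¬y6} — y1 is true.
  8. {¬y3, ¬y2} — ¬y3 is true.
  9. {¬y7, y4, y5} — ¬y7 is true.
  10. {y7, ¬y4, y2} — y2 is true.
  11. {¬y7, y6, y4} — ¬y7 is true.
  12. {¬y6, ¬y1, y3} — ¬y6 is true.
  13. {y6, ¬y7, y5} — ¬y7 is true.
  14. {¬y2, y7, ¬y5} — ¬y5 is true.
  15. {y6, ¬y7} — ¬y7 is true.
  16. {¬y7, y5, y3} — ¬y7 is true.
  17. {y3, ¬y7} — ¬y7 is true.

y1=T  y2=T  y3=F  y4=T  y5=F  y6=F  y7=F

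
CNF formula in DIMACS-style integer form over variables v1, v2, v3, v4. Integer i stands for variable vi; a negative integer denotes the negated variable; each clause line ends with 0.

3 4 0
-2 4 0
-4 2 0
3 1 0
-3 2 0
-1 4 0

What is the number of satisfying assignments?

3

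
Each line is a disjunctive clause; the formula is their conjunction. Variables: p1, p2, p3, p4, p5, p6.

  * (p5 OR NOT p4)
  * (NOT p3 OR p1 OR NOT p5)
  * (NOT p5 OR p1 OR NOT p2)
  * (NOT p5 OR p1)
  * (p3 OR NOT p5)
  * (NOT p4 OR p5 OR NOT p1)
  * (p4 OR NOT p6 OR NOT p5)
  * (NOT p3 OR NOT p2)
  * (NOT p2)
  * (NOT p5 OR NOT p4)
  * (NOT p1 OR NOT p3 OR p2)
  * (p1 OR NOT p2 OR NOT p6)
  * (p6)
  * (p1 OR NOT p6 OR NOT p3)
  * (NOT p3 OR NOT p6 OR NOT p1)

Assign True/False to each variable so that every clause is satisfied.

p1 = 1  p2 = 0  p3 = 0  p4 = 0  p5 = 0  p6 = 1

Check each clause:
  1. (p5 OR NOT p4) — NOT p4 is true.
  2. (p1 OR NOT p3 OR NOT p5) — p1 is true.
  3. (NOT p2 OR p1 OR NOT p5) — p1 is true.
  4. (p1 OR NOT p5) — p1 is true.
  5. (p3 OR NOT p5) — NOT p5 is true.
  6. (NOT p4 OR NOT p1 OR p5) — NOT p4 is true.
  7. (NOT p6 OR p4 OR NOT p5) — NOT p5 is true.
  8. (NOT p3 OR NOT p2) — NOT p3 is true.
  9. (NOT p2) — NOT p2 is true.
  10. (NOT p4 OR NOT p5) — NOT p5 is true.
  11. (p2 OR NOT p3 OR NOT p1) — NOT p3 is true.
  12. (NOT p2 OR p1 OR NOT p6) — p1 is true.
  13. (p6) — p6 is true.
  14. (NOT p6 OR p1 OR NOT p3) — p1 is true.
  15. (NOT p3 OR NOT p1 OR NOT p6) — NOT p3 is true.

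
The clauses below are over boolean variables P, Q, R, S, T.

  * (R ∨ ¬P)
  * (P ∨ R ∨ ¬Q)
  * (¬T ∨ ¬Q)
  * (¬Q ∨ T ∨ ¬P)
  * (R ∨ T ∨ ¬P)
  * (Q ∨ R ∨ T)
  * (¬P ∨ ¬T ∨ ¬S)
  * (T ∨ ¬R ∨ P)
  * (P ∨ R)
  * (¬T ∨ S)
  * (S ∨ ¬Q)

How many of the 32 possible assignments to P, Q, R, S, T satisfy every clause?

3

The models are:
  P=F Q=F R=T S=T T=T
  P=T Q=F R=T S=F T=F
  P=T Q=F R=T S=T T=F
Count: 3.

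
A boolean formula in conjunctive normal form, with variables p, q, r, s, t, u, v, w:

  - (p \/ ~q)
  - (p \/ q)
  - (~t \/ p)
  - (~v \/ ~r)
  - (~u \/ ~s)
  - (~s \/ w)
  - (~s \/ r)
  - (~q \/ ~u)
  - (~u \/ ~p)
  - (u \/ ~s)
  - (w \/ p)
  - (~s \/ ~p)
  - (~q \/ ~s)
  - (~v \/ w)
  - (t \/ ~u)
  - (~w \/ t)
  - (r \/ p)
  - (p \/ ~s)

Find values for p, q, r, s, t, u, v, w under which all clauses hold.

p=True, q=True, r=False, s=False, t=True, u=False, v=True, w=True

s occurs only negated in the remaining clauses — set s = False.
Try p = True.
  then u is forced to False.
For the remaining variables, q = True, r = False, t = True, v = True, w = True works.
Every clause has at least one true literal under this assignment.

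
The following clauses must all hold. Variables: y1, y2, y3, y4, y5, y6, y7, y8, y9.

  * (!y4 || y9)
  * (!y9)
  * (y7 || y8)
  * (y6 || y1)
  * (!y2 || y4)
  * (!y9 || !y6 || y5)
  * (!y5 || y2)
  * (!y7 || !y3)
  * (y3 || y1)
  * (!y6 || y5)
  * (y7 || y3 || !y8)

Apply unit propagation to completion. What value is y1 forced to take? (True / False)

True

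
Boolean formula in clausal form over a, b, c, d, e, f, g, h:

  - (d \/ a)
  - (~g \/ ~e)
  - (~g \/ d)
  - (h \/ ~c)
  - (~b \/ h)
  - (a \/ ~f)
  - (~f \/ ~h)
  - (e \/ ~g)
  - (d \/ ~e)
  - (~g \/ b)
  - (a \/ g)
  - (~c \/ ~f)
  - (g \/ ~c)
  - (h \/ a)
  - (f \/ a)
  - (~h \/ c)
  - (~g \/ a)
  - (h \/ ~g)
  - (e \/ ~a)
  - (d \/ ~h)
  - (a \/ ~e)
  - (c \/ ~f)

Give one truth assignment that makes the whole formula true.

Pure literal: d appears only positively; assign d = True.
Set a = True and propagate.
  then e is forced to True.
  then g is forced to False.
  then c is forced to False.
  then h is forced to False.
  then b is forced to False.
  then f is forced to False.

a=True, b=False, c=False, d=True, e=True, f=False, g=False, h=False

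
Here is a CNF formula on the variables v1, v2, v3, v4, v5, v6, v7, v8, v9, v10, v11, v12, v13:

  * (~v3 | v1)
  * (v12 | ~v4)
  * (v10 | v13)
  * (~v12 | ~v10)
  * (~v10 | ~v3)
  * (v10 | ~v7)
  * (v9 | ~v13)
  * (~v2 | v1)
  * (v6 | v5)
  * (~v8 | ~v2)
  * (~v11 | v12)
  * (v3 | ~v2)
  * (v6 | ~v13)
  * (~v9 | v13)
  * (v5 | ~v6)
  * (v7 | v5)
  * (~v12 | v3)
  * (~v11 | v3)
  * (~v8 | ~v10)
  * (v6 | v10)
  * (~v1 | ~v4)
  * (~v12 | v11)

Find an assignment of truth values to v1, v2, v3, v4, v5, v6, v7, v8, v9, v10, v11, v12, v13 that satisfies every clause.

v1=True, v2=False, v3=False, v4=False, v5=True, v6=True, v7=True, v8=False, v9=True, v10=True, v11=False, v12=False, v13=True

Check each clause:
  1. (v1 | ~v3) — v1 is true.
  2. (v12 | ~v4) — ~v4 is true.
  3. (v10 | v13) — v10 is true.
  4. (~v12 | ~v10) — ~v12 is true.
  5. (~v10 | ~v3) — ~v3 is true.
  6. (~v7 | v10) — v10 is true.
  7. (v9 | ~v13) — v9 is true.
  8. (~v2 | v1) — v1 is true.
  9. (v5 | v6) — v5 is true.
  10. (~v2 | ~v8) — ~v8 is true.
  11. (~v11 | v12) — ~v11 is true.
  12. (~v2 | v3) — ~v2 is true.
  13. (~v13 | v6) — v6 is true.
  14. (v13 | ~v9) — v13 is true.
  15. (v5 | ~v6) — v5 is true.
  16. (v7 | v5) — v5 is true.
  17. (v3 | ~v12) — ~v12 is true.
  18. (~v11 | v3) — ~v11 is true.
  19. (~v8 | ~v10) — ~v8 is true.
  20. (v10 | v6) — v10 is true.
  21. (~v1 | ~v4) — ~v4 is true.
  22. (v11 | ~v12) — ~v12 is true.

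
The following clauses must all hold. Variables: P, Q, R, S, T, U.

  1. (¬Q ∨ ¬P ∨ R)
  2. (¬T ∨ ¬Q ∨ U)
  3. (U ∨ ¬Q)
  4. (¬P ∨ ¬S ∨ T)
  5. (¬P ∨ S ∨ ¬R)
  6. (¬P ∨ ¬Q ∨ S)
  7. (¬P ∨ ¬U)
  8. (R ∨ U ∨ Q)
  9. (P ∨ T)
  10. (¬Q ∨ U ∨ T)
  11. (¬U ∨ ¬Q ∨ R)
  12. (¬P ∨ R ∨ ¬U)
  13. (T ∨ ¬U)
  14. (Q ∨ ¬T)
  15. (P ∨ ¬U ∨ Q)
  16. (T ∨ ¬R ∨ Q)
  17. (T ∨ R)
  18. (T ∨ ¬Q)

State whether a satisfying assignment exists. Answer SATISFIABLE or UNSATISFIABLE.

SATISFIABLE

Branch on P: take P = False.
  then T is forced to True.
  then Q is forced to True.
  then U is forced to True.
  then R is forced to True.
S is now unconstrained; take S = False.
Every clause has at least one true literal under this assignment.
So P = F, Q = T, R = T, S = F, T = T, U = T is a satisfying assignment.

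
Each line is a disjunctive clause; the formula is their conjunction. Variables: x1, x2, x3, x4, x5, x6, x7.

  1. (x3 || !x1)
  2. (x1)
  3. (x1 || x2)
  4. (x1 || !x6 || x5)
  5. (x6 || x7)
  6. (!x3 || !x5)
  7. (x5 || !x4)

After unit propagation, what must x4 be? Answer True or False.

False

(x1) is a unit clause: x1 = True.
(x3 || !x1) with x1 = True leaves only x3, so x3 = True.
From (!x5 || !x3) and x3 = True: x5 = False.
In (!x4 || x5), x5 is now false; !x4 must hold, so x4 = False.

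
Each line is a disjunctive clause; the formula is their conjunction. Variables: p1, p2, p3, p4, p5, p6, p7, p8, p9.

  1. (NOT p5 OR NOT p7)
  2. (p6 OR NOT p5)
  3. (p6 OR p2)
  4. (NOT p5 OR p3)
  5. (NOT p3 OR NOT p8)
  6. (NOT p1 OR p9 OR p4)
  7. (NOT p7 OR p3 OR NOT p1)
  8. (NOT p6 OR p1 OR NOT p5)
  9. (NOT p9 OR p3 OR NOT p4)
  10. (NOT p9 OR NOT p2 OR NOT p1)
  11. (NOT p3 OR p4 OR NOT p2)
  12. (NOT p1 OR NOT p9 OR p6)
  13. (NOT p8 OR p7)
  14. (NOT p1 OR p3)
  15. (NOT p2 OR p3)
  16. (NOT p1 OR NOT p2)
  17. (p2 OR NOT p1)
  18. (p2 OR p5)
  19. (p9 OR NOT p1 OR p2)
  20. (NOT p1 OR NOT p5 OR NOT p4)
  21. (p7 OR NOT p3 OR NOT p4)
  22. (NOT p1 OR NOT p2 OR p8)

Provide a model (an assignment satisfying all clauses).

p1=False, p2=True, p3=True, p4=True, p5=False, p6=False, p7=True, p8=False, p9=False

Branch on p1: take p1 = False.
Set p2 = True and propagate.
  then p3 is forced to True.
  then p8 is forced to False.
  then p4 is forced to True.
  then p7 is forced to True.
  then p5 is forced to False.
p6, p9 are now unconstrained; take p6 = False, p9 = False.
Check each clause:
  1. (NOT p5 OR NOT p7) — NOT p5 is true.
  2. (NOT p5 OR p6) — NOT p5 is true.
  3. (p6 OR p2) — p2 is true.
  4. (NOT p5 OR p3) — p3 is true.
  5. (NOT p3 OR NOT p8) — NOT p8 is true.
  6. (p9 OR NOT p1 OR p4) — p4 is true.
  7. (NOT p1 OR p3 OR NOT p7) — p3 is true.
  8. (NOT p6 OR p1 OR NOT p5) — NOT p6 is true.
  9. (p3 OR NOT p9 OR NOT p4) — p3 is true.
  10. (NOT p1 OR NOT p2 OR NOT p9) — NOT p9 is true.
  11. (NOT p3 OR NOT p2 OR p4) — p4 is true.
  12. (NOT p1 OR NOT p9 OR p6) — NOT p1 is true.
  13. (p7 OR NOT p8) — NOT p8 is true.
  14. (p3 OR NOT p1) — p3 is true.
  15. (NOT p2 OR p3) — p3 is true.
  16. (NOT p1 OR NOT p2) — NOT p1 is true.
  17. (p2 OR NOT p1) — p2 is true.
  18. (p5 OR p2) — p2 is true.
  19. (p2 OR NOT p1 OR p9) — p2 is true.
  20. (NOT p1 OR NOT p4 OR NOT p5) — NOT p5 is true.
  21. (p7 OR NOT p4 OR NOT p3) — p7 is true.
  22. (NOT p2 OR p8 OR NOT p1) — NOT p1 is true.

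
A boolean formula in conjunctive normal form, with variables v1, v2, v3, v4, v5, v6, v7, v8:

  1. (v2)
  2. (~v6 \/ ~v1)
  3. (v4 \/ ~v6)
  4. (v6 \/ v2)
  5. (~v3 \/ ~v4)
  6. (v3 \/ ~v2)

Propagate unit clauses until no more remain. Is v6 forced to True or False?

False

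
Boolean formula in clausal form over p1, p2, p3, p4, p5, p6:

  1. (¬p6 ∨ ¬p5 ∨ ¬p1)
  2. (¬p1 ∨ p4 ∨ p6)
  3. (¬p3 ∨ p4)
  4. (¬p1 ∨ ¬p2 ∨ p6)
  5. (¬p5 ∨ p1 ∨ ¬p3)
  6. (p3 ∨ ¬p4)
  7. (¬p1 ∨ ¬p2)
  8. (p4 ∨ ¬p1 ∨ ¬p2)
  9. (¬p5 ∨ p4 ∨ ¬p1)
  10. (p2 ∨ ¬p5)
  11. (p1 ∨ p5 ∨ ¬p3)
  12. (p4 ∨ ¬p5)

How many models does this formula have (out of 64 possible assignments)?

7

Satisfying assignments:
  p1=F p2=F p3=F p4=F p5=F p6=F
  p1=F p2=F p3=F p4=F p5=F p6=T
  p1=F p2=T p3=F p4=F p5=F p6=F
  p1=F p2=T p3=F p4=F p5=F p6=T
  p1=T p2=F p3=F p4=F p5=F p6=T
  p1=T p2=F p3=T p4=T p5=F p6=F
  p1=T p2=F p3=T p4=T p5=F p6=T
That's 7 in total.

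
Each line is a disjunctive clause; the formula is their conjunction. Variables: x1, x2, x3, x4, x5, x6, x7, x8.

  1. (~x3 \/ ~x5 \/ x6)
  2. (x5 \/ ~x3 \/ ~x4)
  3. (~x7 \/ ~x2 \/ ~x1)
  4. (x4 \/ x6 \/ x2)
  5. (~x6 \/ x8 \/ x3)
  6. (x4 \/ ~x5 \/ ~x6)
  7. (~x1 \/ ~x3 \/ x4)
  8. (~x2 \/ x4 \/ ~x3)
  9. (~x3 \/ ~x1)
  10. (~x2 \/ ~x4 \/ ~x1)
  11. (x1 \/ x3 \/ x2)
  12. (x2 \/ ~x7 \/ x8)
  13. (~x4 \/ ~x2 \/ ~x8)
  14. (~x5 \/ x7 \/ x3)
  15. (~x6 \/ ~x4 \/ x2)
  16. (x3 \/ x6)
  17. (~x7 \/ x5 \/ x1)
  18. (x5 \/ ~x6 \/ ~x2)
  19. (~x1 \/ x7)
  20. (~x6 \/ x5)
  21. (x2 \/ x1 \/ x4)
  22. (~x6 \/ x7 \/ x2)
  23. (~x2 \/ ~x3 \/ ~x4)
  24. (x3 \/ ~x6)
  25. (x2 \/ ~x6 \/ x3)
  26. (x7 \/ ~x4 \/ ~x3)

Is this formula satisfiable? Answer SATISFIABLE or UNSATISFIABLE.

x2 = True:
  x3 = True:
    propagation gives x4=True; an empty clause results — contradiction.
  x3 = False:
    propagation gives x6=True; an empty clause results — contradiction.
x2 = False:
  x3 = True:
    propagation gives x1=False, x4=True, x5=True, x6=True; an empty clause results — contradiction.
  x3 = False:
    propagation gives x1=True, x6=True; an empty clause results — contradiction.
Every branch closes, so no satisfying assignment exists.

UNSATISFIABLE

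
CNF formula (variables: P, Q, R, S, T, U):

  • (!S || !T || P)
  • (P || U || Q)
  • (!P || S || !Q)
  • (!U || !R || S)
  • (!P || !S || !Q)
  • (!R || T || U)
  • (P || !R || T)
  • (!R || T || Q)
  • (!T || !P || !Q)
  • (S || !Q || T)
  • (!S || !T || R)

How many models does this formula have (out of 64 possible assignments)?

17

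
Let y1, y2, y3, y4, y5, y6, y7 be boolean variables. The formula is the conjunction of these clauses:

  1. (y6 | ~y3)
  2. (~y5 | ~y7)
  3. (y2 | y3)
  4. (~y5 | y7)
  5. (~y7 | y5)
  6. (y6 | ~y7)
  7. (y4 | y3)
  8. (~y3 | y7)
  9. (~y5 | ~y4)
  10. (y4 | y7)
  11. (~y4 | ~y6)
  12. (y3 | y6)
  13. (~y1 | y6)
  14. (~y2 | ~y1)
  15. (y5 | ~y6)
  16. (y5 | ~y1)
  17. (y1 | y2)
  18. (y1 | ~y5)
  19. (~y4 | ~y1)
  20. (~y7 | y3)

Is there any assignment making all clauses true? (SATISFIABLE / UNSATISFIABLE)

UNSATISFIABLE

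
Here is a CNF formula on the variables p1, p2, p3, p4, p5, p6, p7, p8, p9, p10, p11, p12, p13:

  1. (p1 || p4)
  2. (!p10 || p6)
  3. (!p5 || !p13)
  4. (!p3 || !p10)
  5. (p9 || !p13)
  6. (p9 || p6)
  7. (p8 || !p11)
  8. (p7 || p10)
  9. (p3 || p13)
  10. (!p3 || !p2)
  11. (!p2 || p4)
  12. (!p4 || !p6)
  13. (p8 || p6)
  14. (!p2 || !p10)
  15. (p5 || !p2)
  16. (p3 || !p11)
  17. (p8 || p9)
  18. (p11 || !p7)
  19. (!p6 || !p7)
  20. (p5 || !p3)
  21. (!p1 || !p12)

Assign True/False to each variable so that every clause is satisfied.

p1 = 1, p2 = 0, p3 = 1, p4 = 0, p5 = 1, p6 = 0, p7 = 1, p8 = 1, p9 = 1, p10 = 0, p11 = 1, p12 = 0, p13 = 0

p2 occurs only negated in the remaining clauses — set p2 = False.
Pure literal: p8 appears only positively; assign p8 = True.
Set p1 = True and propagate.
  then p12 is forced to False.
Branch on p3: take p3 = True.
  then p10 is forced to False.
  then p7 is forced to True.
  then p11 is forced to True.
  then p6 is forced to False.
  then p9 is forced to True.
  then p5 is forced to True.
  then p13 is forced to False.
p4 is now unconstrained; take p4 = False.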